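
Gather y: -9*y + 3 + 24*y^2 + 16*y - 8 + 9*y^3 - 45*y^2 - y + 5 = 9*y^3 - 21*y^2 + 6*y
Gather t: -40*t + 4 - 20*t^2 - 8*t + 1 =-20*t^2 - 48*t + 5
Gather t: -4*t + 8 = 8 - 4*t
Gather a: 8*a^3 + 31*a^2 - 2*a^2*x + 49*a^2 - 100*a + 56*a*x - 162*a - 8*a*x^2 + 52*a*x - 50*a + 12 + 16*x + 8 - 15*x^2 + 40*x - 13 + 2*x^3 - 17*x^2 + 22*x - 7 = 8*a^3 + a^2*(80 - 2*x) + a*(-8*x^2 + 108*x - 312) + 2*x^3 - 32*x^2 + 78*x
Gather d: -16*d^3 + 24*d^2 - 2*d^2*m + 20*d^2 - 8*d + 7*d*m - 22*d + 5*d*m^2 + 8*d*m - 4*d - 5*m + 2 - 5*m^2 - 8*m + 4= -16*d^3 + d^2*(44 - 2*m) + d*(5*m^2 + 15*m - 34) - 5*m^2 - 13*m + 6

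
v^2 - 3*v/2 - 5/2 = (v - 5/2)*(v + 1)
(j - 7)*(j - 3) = j^2 - 10*j + 21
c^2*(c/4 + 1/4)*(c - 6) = c^4/4 - 5*c^3/4 - 3*c^2/2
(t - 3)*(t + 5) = t^2 + 2*t - 15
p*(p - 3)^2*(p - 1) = p^4 - 7*p^3 + 15*p^2 - 9*p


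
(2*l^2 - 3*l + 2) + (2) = 2*l^2 - 3*l + 4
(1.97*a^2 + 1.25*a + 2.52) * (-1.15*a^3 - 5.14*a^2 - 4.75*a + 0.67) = -2.2655*a^5 - 11.5633*a^4 - 18.6805*a^3 - 17.5704*a^2 - 11.1325*a + 1.6884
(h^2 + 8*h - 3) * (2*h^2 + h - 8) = 2*h^4 + 17*h^3 - 6*h^2 - 67*h + 24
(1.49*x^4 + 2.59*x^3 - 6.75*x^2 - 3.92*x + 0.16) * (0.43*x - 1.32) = 0.6407*x^5 - 0.8531*x^4 - 6.3213*x^3 + 7.2244*x^2 + 5.2432*x - 0.2112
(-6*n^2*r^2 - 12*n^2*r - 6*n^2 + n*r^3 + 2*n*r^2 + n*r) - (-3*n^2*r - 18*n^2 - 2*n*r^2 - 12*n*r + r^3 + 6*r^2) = -6*n^2*r^2 - 9*n^2*r + 12*n^2 + n*r^3 + 4*n*r^2 + 13*n*r - r^3 - 6*r^2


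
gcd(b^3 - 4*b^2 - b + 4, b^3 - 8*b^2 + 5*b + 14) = b + 1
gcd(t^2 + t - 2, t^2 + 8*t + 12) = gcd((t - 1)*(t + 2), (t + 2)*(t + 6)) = t + 2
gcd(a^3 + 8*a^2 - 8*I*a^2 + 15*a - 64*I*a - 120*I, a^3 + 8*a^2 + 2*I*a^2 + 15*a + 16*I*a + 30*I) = a^2 + 8*a + 15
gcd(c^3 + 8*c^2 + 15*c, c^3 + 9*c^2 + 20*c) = c^2 + 5*c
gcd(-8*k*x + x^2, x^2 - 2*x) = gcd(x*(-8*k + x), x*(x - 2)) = x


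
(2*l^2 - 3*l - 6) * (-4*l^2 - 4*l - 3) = -8*l^4 + 4*l^3 + 30*l^2 + 33*l + 18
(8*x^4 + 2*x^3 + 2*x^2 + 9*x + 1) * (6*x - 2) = 48*x^5 - 4*x^4 + 8*x^3 + 50*x^2 - 12*x - 2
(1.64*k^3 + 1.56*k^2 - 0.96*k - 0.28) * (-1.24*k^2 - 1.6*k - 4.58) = -2.0336*k^5 - 4.5584*k^4 - 8.8168*k^3 - 5.2616*k^2 + 4.8448*k + 1.2824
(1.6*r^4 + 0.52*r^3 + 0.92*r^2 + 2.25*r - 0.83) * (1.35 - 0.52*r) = -0.832*r^5 + 1.8896*r^4 + 0.2236*r^3 + 0.0720000000000003*r^2 + 3.4691*r - 1.1205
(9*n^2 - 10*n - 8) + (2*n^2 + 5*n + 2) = 11*n^2 - 5*n - 6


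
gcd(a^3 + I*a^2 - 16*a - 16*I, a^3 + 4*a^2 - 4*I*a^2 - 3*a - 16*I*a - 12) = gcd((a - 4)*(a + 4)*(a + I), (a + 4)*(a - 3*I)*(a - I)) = a + 4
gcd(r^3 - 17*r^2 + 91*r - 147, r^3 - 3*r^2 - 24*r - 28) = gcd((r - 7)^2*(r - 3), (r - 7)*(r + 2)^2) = r - 7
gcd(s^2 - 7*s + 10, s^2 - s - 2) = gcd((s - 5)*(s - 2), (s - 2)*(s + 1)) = s - 2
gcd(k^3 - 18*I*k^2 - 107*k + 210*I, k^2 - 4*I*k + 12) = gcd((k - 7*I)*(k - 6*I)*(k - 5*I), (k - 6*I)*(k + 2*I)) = k - 6*I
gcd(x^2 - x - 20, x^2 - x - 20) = x^2 - x - 20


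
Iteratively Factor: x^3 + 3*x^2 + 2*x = (x)*(x^2 + 3*x + 2) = x*(x + 2)*(x + 1)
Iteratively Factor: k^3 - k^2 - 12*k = (k)*(k^2 - k - 12) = k*(k + 3)*(k - 4)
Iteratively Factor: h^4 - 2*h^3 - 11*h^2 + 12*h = (h - 4)*(h^3 + 2*h^2 - 3*h) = (h - 4)*(h - 1)*(h^2 + 3*h) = h*(h - 4)*(h - 1)*(h + 3)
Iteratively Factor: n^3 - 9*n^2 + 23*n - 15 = (n - 3)*(n^2 - 6*n + 5) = (n - 3)*(n - 1)*(n - 5)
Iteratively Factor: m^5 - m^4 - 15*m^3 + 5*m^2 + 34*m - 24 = (m - 1)*(m^4 - 15*m^2 - 10*m + 24) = (m - 4)*(m - 1)*(m^3 + 4*m^2 + m - 6) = (m - 4)*(m - 1)*(m + 2)*(m^2 + 2*m - 3) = (m - 4)*(m - 1)^2*(m + 2)*(m + 3)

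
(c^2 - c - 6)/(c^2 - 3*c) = (c + 2)/c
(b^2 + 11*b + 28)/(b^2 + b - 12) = (b + 7)/(b - 3)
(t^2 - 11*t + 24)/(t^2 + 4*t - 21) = (t - 8)/(t + 7)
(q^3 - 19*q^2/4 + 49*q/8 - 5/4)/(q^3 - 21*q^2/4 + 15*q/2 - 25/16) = 2*(q - 2)/(2*q - 5)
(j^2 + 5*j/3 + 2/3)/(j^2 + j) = (j + 2/3)/j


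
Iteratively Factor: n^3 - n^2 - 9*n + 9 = (n - 3)*(n^2 + 2*n - 3) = (n - 3)*(n - 1)*(n + 3)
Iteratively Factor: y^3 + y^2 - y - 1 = (y + 1)*(y^2 - 1) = (y + 1)^2*(y - 1)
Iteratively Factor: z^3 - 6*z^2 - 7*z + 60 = (z + 3)*(z^2 - 9*z + 20) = (z - 5)*(z + 3)*(z - 4)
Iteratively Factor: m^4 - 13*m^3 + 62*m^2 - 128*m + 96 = (m - 2)*(m^3 - 11*m^2 + 40*m - 48) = (m - 4)*(m - 2)*(m^2 - 7*m + 12) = (m - 4)^2*(m - 2)*(m - 3)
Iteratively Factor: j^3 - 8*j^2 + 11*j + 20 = (j - 5)*(j^2 - 3*j - 4) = (j - 5)*(j - 4)*(j + 1)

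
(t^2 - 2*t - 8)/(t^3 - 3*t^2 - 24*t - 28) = (t - 4)/(t^2 - 5*t - 14)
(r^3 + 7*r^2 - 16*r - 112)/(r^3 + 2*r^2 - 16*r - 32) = (r + 7)/(r + 2)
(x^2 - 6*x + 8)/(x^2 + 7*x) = (x^2 - 6*x + 8)/(x*(x + 7))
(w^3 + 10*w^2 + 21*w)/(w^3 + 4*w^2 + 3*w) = (w + 7)/(w + 1)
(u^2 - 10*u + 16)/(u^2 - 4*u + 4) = (u - 8)/(u - 2)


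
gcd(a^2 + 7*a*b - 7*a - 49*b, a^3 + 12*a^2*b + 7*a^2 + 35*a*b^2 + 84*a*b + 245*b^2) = a + 7*b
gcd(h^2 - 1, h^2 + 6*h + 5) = h + 1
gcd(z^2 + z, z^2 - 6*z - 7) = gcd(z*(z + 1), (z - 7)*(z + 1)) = z + 1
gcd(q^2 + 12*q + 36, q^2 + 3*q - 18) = q + 6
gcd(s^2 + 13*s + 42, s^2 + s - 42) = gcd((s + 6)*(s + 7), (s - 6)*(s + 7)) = s + 7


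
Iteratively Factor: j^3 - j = (j + 1)*(j^2 - j) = (j - 1)*(j + 1)*(j)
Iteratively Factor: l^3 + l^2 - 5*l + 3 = (l - 1)*(l^2 + 2*l - 3) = (l - 1)^2*(l + 3)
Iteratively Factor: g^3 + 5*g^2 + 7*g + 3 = (g + 3)*(g^2 + 2*g + 1) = (g + 1)*(g + 3)*(g + 1)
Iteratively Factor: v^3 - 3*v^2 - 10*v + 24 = (v - 4)*(v^2 + v - 6) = (v - 4)*(v + 3)*(v - 2)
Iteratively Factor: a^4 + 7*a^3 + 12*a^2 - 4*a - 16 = (a + 2)*(a^3 + 5*a^2 + 2*a - 8) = (a - 1)*(a + 2)*(a^2 + 6*a + 8) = (a - 1)*(a + 2)^2*(a + 4)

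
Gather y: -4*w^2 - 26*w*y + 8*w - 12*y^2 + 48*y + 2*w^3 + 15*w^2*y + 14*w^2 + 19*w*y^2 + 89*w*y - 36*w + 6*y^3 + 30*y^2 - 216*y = 2*w^3 + 10*w^2 - 28*w + 6*y^3 + y^2*(19*w + 18) + y*(15*w^2 + 63*w - 168)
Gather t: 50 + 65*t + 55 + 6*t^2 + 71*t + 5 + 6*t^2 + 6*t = 12*t^2 + 142*t + 110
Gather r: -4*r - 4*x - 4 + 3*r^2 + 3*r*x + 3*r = 3*r^2 + r*(3*x - 1) - 4*x - 4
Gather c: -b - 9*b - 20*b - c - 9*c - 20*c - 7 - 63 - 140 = -30*b - 30*c - 210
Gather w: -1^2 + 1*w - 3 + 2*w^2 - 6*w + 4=2*w^2 - 5*w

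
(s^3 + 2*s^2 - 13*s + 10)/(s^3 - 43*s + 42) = (s^2 + 3*s - 10)/(s^2 + s - 42)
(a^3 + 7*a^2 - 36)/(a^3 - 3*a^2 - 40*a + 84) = (a + 3)/(a - 7)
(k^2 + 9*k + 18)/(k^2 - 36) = (k + 3)/(k - 6)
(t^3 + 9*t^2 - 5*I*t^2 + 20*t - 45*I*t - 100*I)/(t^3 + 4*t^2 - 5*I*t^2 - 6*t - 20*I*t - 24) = (t^2 + 5*t*(1 - I) - 25*I)/(t^2 - 5*I*t - 6)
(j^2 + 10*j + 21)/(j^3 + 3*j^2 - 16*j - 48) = (j + 7)/(j^2 - 16)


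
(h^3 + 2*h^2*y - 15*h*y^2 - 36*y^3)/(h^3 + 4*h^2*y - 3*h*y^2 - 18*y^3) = (-h + 4*y)/(-h + 2*y)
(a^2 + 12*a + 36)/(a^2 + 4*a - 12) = (a + 6)/(a - 2)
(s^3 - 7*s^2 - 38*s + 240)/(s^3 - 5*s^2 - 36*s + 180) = (s - 8)/(s - 6)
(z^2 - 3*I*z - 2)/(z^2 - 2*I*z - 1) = (z - 2*I)/(z - I)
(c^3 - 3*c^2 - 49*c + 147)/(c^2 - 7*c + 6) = (c^3 - 3*c^2 - 49*c + 147)/(c^2 - 7*c + 6)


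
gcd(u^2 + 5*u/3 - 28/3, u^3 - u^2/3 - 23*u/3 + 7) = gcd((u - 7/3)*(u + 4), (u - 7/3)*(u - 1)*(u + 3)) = u - 7/3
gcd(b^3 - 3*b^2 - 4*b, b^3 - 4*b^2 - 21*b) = b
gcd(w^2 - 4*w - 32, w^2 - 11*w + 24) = w - 8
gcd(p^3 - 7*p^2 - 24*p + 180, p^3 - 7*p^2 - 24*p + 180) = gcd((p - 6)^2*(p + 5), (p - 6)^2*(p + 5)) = p^3 - 7*p^2 - 24*p + 180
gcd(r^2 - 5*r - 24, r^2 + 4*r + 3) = r + 3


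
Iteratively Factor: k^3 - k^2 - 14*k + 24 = (k + 4)*(k^2 - 5*k + 6) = (k - 3)*(k + 4)*(k - 2)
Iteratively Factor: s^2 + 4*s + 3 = (s + 1)*(s + 3)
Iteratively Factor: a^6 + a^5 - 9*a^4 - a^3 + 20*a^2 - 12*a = (a)*(a^5 + a^4 - 9*a^3 - a^2 + 20*a - 12) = a*(a - 2)*(a^4 + 3*a^3 - 3*a^2 - 7*a + 6) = a*(a - 2)*(a + 3)*(a^3 - 3*a + 2) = a*(a - 2)*(a - 1)*(a + 3)*(a^2 + a - 2) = a*(a - 2)*(a - 1)*(a + 2)*(a + 3)*(a - 1)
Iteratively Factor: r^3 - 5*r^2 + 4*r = (r - 4)*(r^2 - r) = (r - 4)*(r - 1)*(r)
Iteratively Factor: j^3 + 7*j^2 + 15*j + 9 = (j + 3)*(j^2 + 4*j + 3) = (j + 3)^2*(j + 1)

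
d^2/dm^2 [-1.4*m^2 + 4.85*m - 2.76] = -2.80000000000000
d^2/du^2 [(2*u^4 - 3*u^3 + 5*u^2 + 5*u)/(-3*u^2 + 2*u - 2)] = 2*(-18*u^6 + 36*u^5 - 60*u^4 - 17*u^3 + 6*u^2 + 126*u - 40)/(27*u^6 - 54*u^5 + 90*u^4 - 80*u^3 + 60*u^2 - 24*u + 8)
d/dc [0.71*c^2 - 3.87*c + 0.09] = 1.42*c - 3.87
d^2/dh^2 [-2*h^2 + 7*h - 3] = -4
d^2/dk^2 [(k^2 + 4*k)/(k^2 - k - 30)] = 10*(k^3 + 18*k^2 + 72*k + 156)/(k^6 - 3*k^5 - 87*k^4 + 179*k^3 + 2610*k^2 - 2700*k - 27000)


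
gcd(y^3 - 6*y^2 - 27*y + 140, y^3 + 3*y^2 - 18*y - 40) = y^2 + y - 20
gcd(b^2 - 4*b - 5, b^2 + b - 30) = b - 5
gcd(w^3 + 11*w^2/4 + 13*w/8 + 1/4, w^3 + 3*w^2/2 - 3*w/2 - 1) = w^2 + 5*w/2 + 1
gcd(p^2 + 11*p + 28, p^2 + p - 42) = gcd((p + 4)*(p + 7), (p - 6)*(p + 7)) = p + 7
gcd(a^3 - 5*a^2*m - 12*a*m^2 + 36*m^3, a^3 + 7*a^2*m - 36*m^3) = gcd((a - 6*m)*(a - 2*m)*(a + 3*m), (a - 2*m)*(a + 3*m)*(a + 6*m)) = a^2 + a*m - 6*m^2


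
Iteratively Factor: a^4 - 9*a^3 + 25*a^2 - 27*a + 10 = (a - 5)*(a^3 - 4*a^2 + 5*a - 2) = (a - 5)*(a - 1)*(a^2 - 3*a + 2) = (a - 5)*(a - 1)^2*(a - 2)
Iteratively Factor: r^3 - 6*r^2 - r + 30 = (r + 2)*(r^2 - 8*r + 15) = (r - 5)*(r + 2)*(r - 3)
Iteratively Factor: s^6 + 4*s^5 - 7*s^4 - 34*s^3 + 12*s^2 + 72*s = (s + 3)*(s^5 + s^4 - 10*s^3 - 4*s^2 + 24*s) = (s + 3)^2*(s^4 - 2*s^3 - 4*s^2 + 8*s) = (s - 2)*(s + 3)^2*(s^3 - 4*s) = (s - 2)*(s + 2)*(s + 3)^2*(s^2 - 2*s) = s*(s - 2)*(s + 2)*(s + 3)^2*(s - 2)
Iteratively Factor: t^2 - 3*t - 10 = (t + 2)*(t - 5)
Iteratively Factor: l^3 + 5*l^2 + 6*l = (l)*(l^2 + 5*l + 6) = l*(l + 3)*(l + 2)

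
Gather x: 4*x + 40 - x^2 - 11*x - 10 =-x^2 - 7*x + 30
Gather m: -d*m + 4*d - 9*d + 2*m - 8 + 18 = -5*d + m*(2 - d) + 10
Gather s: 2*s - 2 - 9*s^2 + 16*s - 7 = -9*s^2 + 18*s - 9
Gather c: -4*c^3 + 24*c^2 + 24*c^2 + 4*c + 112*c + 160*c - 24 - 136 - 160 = -4*c^3 + 48*c^2 + 276*c - 320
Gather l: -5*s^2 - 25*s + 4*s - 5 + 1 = -5*s^2 - 21*s - 4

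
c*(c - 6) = c^2 - 6*c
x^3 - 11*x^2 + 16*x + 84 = (x - 7)*(x - 6)*(x + 2)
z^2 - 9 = (z - 3)*(z + 3)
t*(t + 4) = t^2 + 4*t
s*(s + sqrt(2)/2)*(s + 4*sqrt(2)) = s^3 + 9*sqrt(2)*s^2/2 + 4*s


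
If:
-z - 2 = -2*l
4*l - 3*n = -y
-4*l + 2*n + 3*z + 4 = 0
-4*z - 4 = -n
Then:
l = 5/9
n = 4/9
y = -8/9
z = -8/9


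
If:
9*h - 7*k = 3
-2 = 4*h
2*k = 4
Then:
No Solution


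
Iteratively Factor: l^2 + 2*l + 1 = (l + 1)*(l + 1)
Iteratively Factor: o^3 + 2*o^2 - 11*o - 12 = (o + 4)*(o^2 - 2*o - 3) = (o + 1)*(o + 4)*(o - 3)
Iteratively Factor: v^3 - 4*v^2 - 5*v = (v)*(v^2 - 4*v - 5) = v*(v - 5)*(v + 1)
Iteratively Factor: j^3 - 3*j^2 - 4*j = (j)*(j^2 - 3*j - 4) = j*(j + 1)*(j - 4)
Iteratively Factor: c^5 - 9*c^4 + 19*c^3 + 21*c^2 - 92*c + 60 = (c + 2)*(c^4 - 11*c^3 + 41*c^2 - 61*c + 30) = (c - 3)*(c + 2)*(c^3 - 8*c^2 + 17*c - 10) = (c - 3)*(c - 1)*(c + 2)*(c^2 - 7*c + 10) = (c - 3)*(c - 2)*(c - 1)*(c + 2)*(c - 5)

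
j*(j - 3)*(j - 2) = j^3 - 5*j^2 + 6*j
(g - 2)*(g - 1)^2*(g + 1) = g^4 - 3*g^3 + g^2 + 3*g - 2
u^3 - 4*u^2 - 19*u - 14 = (u - 7)*(u + 1)*(u + 2)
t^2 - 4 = (t - 2)*(t + 2)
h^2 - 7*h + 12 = (h - 4)*(h - 3)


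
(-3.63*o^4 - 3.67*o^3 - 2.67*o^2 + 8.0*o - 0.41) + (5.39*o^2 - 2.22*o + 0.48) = -3.63*o^4 - 3.67*o^3 + 2.72*o^2 + 5.78*o + 0.07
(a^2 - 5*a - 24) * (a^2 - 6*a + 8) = a^4 - 11*a^3 + 14*a^2 + 104*a - 192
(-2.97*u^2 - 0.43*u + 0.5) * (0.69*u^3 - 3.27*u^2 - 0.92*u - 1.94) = -2.0493*u^5 + 9.4152*u^4 + 4.4835*u^3 + 4.5224*u^2 + 0.3742*u - 0.97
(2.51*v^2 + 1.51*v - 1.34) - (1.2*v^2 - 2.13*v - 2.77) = 1.31*v^2 + 3.64*v + 1.43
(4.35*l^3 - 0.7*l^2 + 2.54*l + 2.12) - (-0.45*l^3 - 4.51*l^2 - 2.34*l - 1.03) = 4.8*l^3 + 3.81*l^2 + 4.88*l + 3.15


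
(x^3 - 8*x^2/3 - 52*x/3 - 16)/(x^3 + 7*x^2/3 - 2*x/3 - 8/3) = (x - 6)/(x - 1)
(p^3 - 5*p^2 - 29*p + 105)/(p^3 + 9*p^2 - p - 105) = (p - 7)/(p + 7)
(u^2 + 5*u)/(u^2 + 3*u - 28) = u*(u + 5)/(u^2 + 3*u - 28)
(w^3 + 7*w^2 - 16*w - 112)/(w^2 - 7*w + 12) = (w^2 + 11*w + 28)/(w - 3)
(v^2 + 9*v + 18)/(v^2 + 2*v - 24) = (v + 3)/(v - 4)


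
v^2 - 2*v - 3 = (v - 3)*(v + 1)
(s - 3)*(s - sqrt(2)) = s^2 - 3*s - sqrt(2)*s + 3*sqrt(2)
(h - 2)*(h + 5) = h^2 + 3*h - 10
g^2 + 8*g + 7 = (g + 1)*(g + 7)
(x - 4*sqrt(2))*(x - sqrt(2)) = x^2 - 5*sqrt(2)*x + 8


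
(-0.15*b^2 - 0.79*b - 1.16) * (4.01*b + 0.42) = -0.6015*b^3 - 3.2309*b^2 - 4.9834*b - 0.4872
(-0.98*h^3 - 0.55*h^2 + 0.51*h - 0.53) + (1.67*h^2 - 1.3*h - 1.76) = -0.98*h^3 + 1.12*h^2 - 0.79*h - 2.29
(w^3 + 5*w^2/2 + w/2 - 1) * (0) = 0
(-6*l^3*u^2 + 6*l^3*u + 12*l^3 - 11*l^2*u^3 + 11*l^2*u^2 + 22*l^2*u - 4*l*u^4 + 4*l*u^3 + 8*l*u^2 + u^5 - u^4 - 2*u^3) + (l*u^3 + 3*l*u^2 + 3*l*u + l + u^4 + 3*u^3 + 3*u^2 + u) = -6*l^3*u^2 + 6*l^3*u + 12*l^3 - 11*l^2*u^3 + 11*l^2*u^2 + 22*l^2*u - 4*l*u^4 + 5*l*u^3 + 11*l*u^2 + 3*l*u + l + u^5 + u^3 + 3*u^2 + u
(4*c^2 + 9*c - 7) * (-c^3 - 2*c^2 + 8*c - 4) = -4*c^5 - 17*c^4 + 21*c^3 + 70*c^2 - 92*c + 28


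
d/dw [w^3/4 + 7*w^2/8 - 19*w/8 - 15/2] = 3*w^2/4 + 7*w/4 - 19/8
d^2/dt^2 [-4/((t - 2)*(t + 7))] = 8*(-(t - 2)^2 - (t - 2)*(t + 7) - (t + 7)^2)/((t - 2)^3*(t + 7)^3)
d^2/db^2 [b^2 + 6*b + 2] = 2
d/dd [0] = 0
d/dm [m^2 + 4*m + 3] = 2*m + 4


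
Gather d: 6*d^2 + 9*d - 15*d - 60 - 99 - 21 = 6*d^2 - 6*d - 180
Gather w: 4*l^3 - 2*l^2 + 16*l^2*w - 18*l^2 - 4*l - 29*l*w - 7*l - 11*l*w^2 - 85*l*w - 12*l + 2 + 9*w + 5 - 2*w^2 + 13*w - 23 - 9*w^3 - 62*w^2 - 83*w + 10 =4*l^3 - 20*l^2 - 23*l - 9*w^3 + w^2*(-11*l - 64) + w*(16*l^2 - 114*l - 61) - 6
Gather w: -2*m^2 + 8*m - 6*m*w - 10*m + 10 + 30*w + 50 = -2*m^2 - 2*m + w*(30 - 6*m) + 60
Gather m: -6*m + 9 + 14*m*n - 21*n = m*(14*n - 6) - 21*n + 9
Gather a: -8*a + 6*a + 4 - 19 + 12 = -2*a - 3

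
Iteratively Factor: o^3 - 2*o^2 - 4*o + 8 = (o - 2)*(o^2 - 4) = (o - 2)^2*(o + 2)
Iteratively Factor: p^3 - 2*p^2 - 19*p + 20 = (p - 5)*(p^2 + 3*p - 4) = (p - 5)*(p + 4)*(p - 1)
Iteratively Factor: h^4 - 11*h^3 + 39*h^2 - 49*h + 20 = (h - 1)*(h^3 - 10*h^2 + 29*h - 20) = (h - 5)*(h - 1)*(h^2 - 5*h + 4) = (h - 5)*(h - 4)*(h - 1)*(h - 1)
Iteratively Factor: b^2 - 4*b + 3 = (b - 1)*(b - 3)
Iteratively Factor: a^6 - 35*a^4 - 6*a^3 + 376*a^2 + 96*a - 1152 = (a - 4)*(a^5 + 4*a^4 - 19*a^3 - 82*a^2 + 48*a + 288) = (a - 4)*(a + 3)*(a^4 + a^3 - 22*a^2 - 16*a + 96) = (a - 4)*(a - 2)*(a + 3)*(a^3 + 3*a^2 - 16*a - 48) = (a - 4)^2*(a - 2)*(a + 3)*(a^2 + 7*a + 12) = (a - 4)^2*(a - 2)*(a + 3)^2*(a + 4)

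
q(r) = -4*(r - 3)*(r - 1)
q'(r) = 16 - 8*r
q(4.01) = -12.16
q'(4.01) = -16.08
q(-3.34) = -110.06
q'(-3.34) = 42.72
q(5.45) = -43.61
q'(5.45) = -27.60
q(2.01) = 4.00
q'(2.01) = -0.08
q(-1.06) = -33.45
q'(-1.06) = 24.48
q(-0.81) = -27.58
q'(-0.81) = 22.48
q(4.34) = -17.90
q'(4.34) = -18.72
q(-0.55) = -22.01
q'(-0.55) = 20.40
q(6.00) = -60.00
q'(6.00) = -32.00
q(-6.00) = -252.00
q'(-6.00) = 64.00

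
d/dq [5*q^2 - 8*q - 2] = 10*q - 8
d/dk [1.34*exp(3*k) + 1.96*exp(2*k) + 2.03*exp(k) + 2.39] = (4.02*exp(2*k) + 3.92*exp(k) + 2.03)*exp(k)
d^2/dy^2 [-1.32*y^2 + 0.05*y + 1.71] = -2.64000000000000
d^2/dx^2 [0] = 0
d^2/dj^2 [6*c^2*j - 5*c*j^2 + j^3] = -10*c + 6*j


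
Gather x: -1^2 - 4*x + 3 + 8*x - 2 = 4*x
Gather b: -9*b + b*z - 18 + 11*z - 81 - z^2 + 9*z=b*(z - 9) - z^2 + 20*z - 99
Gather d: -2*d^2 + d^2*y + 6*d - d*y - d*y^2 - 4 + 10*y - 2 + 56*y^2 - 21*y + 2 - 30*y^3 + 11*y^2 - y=d^2*(y - 2) + d*(-y^2 - y + 6) - 30*y^3 + 67*y^2 - 12*y - 4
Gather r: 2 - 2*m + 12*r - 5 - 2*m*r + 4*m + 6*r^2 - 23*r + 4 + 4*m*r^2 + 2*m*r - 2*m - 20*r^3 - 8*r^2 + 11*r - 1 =-20*r^3 + r^2*(4*m - 2)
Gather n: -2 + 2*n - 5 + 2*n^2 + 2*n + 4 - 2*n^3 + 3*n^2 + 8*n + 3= -2*n^3 + 5*n^2 + 12*n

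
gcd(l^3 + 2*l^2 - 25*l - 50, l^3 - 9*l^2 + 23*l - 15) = l - 5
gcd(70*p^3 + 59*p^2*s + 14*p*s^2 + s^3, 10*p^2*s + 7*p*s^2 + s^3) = 10*p^2 + 7*p*s + s^2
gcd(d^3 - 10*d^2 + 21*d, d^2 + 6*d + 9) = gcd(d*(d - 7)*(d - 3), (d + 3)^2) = 1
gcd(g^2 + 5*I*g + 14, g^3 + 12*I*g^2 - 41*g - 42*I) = g + 7*I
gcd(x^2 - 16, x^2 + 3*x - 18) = 1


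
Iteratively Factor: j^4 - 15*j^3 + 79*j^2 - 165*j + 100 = (j - 1)*(j^3 - 14*j^2 + 65*j - 100) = (j - 4)*(j - 1)*(j^2 - 10*j + 25) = (j - 5)*(j - 4)*(j - 1)*(j - 5)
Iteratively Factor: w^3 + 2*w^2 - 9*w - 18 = (w + 2)*(w^2 - 9) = (w - 3)*(w + 2)*(w + 3)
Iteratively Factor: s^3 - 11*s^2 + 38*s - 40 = (s - 2)*(s^2 - 9*s + 20) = (s - 4)*(s - 2)*(s - 5)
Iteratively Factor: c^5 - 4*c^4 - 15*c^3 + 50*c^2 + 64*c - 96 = (c - 1)*(c^4 - 3*c^3 - 18*c^2 + 32*c + 96) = (c - 1)*(c + 3)*(c^3 - 6*c^2 + 32) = (c - 1)*(c + 2)*(c + 3)*(c^2 - 8*c + 16) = (c - 4)*(c - 1)*(c + 2)*(c + 3)*(c - 4)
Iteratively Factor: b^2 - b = (b)*(b - 1)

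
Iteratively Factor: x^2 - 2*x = (x - 2)*(x)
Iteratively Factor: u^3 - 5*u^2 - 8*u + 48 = (u - 4)*(u^2 - u - 12) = (u - 4)^2*(u + 3)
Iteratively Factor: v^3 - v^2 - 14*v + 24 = (v - 3)*(v^2 + 2*v - 8) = (v - 3)*(v + 4)*(v - 2)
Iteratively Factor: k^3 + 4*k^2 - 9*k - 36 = (k + 4)*(k^2 - 9) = (k + 3)*(k + 4)*(k - 3)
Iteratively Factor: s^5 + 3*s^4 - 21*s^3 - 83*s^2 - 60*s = (s + 3)*(s^4 - 21*s^2 - 20*s) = (s - 5)*(s + 3)*(s^3 + 5*s^2 + 4*s) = (s - 5)*(s + 3)*(s + 4)*(s^2 + s) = (s - 5)*(s + 1)*(s + 3)*(s + 4)*(s)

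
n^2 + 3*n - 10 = (n - 2)*(n + 5)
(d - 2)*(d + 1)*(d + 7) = d^3 + 6*d^2 - 9*d - 14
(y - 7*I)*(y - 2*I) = y^2 - 9*I*y - 14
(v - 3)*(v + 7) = v^2 + 4*v - 21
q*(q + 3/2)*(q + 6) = q^3 + 15*q^2/2 + 9*q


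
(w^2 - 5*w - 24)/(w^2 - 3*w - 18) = (w - 8)/(w - 6)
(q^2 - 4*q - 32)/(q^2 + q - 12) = (q - 8)/(q - 3)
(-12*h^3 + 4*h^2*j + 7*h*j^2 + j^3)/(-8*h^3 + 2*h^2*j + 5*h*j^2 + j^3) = (6*h + j)/(4*h + j)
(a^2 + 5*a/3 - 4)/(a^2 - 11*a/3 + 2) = (3*a^2 + 5*a - 12)/(3*a^2 - 11*a + 6)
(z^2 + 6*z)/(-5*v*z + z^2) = (z + 6)/(-5*v + z)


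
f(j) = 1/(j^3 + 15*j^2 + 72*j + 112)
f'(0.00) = -0.00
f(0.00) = 0.01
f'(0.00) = -0.00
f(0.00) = 0.01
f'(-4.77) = 1.63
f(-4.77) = 0.76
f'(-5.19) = 0.44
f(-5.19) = 0.39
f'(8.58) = -0.00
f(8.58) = 0.00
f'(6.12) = -0.00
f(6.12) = 0.00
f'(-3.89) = -491.71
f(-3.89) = 26.57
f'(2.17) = -0.00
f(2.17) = 0.00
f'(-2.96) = -0.50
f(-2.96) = 0.23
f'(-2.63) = -0.21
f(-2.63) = 0.12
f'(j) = (-3*j^2 - 30*j - 72)/(j^3 + 15*j^2 + 72*j + 112)^2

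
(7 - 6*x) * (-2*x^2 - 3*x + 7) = 12*x^3 + 4*x^2 - 63*x + 49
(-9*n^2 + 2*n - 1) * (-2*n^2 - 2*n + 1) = 18*n^4 + 14*n^3 - 11*n^2 + 4*n - 1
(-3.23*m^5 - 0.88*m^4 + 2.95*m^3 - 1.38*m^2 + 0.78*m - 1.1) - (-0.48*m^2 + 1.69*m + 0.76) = -3.23*m^5 - 0.88*m^4 + 2.95*m^3 - 0.9*m^2 - 0.91*m - 1.86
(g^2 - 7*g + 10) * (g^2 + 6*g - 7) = g^4 - g^3 - 39*g^2 + 109*g - 70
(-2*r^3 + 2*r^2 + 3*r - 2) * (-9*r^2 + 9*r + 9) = 18*r^5 - 36*r^4 - 27*r^3 + 63*r^2 + 9*r - 18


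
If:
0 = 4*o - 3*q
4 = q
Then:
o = 3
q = 4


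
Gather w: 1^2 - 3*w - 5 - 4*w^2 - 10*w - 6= -4*w^2 - 13*w - 10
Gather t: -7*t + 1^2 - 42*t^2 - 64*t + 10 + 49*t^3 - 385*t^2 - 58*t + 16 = 49*t^3 - 427*t^2 - 129*t + 27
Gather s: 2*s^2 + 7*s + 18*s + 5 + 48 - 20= 2*s^2 + 25*s + 33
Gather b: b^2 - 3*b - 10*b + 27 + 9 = b^2 - 13*b + 36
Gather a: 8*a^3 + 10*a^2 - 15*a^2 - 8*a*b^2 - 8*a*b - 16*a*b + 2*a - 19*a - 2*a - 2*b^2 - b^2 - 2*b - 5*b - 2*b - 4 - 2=8*a^3 - 5*a^2 + a*(-8*b^2 - 24*b - 19) - 3*b^2 - 9*b - 6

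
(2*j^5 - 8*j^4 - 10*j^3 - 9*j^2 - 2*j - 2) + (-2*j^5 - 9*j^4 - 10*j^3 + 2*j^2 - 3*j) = -17*j^4 - 20*j^3 - 7*j^2 - 5*j - 2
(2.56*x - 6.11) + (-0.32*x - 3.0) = 2.24*x - 9.11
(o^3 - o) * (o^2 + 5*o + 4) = o^5 + 5*o^4 + 3*o^3 - 5*o^2 - 4*o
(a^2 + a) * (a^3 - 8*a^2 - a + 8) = a^5 - 7*a^4 - 9*a^3 + 7*a^2 + 8*a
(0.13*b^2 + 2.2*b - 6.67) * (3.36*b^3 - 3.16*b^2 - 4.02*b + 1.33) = 0.4368*b^5 + 6.9812*b^4 - 29.8858*b^3 + 12.4061*b^2 + 29.7394*b - 8.8711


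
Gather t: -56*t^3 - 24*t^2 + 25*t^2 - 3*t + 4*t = -56*t^3 + t^2 + t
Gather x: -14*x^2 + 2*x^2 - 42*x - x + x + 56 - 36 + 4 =-12*x^2 - 42*x + 24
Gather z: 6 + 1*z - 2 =z + 4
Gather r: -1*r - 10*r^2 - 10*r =-10*r^2 - 11*r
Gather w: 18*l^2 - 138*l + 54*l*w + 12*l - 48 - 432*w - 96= 18*l^2 - 126*l + w*(54*l - 432) - 144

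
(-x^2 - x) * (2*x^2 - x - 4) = -2*x^4 - x^3 + 5*x^2 + 4*x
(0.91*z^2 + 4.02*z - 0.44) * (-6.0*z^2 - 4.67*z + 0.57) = -5.46*z^4 - 28.3697*z^3 - 15.6147*z^2 + 4.3462*z - 0.2508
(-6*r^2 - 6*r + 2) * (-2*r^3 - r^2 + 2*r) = 12*r^5 + 18*r^4 - 10*r^3 - 14*r^2 + 4*r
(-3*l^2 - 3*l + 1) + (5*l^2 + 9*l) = 2*l^2 + 6*l + 1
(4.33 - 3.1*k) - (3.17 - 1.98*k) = 1.16 - 1.12*k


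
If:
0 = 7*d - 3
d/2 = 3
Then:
No Solution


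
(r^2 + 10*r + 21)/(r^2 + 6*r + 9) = (r + 7)/(r + 3)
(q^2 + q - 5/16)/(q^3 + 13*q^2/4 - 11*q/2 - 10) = (q - 1/4)/(q^2 + 2*q - 8)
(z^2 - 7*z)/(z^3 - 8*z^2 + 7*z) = 1/(z - 1)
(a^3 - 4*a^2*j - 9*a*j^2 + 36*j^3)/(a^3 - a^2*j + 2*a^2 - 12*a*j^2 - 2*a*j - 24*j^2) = (a - 3*j)/(a + 2)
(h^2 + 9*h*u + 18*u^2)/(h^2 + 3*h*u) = (h + 6*u)/h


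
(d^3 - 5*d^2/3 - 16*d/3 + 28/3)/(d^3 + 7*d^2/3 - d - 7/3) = (d^2 - 4*d + 4)/(d^2 - 1)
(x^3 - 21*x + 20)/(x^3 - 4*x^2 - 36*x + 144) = (x^2 + 4*x - 5)/(x^2 - 36)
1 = 1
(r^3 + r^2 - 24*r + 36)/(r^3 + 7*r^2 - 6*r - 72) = (r - 2)/(r + 4)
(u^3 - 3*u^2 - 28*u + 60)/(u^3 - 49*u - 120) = (u^2 - 8*u + 12)/(u^2 - 5*u - 24)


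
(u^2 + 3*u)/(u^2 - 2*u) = (u + 3)/(u - 2)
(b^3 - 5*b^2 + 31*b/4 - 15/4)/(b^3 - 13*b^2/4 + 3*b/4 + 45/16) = 4*(b - 1)/(4*b + 3)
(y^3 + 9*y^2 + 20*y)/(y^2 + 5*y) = y + 4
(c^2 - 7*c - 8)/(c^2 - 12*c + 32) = (c + 1)/(c - 4)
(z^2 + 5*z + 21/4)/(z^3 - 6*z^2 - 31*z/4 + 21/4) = (2*z + 7)/(2*z^2 - 15*z + 7)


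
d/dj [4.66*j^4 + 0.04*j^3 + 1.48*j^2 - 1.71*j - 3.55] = 18.64*j^3 + 0.12*j^2 + 2.96*j - 1.71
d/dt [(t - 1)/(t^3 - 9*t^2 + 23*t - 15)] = 2*(4 - t)/(t^4 - 16*t^3 + 94*t^2 - 240*t + 225)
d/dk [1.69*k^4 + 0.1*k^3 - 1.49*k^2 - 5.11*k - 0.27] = 6.76*k^3 + 0.3*k^2 - 2.98*k - 5.11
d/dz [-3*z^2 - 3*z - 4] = -6*z - 3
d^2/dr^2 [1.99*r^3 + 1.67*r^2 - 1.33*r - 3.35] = 11.94*r + 3.34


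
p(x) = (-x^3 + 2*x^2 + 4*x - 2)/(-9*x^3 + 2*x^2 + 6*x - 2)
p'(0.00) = 1.00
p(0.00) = 1.00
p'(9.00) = 0.00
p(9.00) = 0.08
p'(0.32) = 56.27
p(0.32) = 3.22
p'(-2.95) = -0.01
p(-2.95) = 0.13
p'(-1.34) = -0.73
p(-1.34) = -0.09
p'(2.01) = 0.19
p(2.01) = -0.11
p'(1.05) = 2.90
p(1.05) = -0.83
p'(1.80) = 0.27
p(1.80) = -0.16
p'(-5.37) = 0.00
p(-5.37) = 0.13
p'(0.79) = 61.24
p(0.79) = -4.26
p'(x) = (-3*x^2 + 4*x + 4)/(-9*x^3 + 2*x^2 + 6*x - 2) + (27*x^2 - 4*x - 6)*(-x^3 + 2*x^2 + 4*x - 2)/(-9*x^3 + 2*x^2 + 6*x - 2)^2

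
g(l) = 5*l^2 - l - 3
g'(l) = 10*l - 1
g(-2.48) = 30.23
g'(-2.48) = -25.80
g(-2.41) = 28.45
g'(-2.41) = -25.10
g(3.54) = 56.12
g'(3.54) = 34.40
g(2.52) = 26.23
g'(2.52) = 24.20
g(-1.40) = 8.20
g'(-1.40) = -15.00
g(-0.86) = 1.56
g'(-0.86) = -9.60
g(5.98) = 169.82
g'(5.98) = 58.80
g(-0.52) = -1.13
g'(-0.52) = -6.20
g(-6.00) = 183.00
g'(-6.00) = -61.00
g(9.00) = 393.00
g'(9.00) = 89.00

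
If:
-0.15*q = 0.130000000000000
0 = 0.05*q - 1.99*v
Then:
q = -0.87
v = -0.02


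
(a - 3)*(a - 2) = a^2 - 5*a + 6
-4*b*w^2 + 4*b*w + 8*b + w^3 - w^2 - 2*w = (-4*b + w)*(w - 2)*(w + 1)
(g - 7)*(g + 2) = g^2 - 5*g - 14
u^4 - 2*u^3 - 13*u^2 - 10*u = u*(u - 5)*(u + 1)*(u + 2)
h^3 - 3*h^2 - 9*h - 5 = (h - 5)*(h + 1)^2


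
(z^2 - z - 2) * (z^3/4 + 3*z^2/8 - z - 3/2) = z^5/4 + z^4/8 - 15*z^3/8 - 5*z^2/4 + 7*z/2 + 3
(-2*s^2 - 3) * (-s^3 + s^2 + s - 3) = 2*s^5 - 2*s^4 + s^3 + 3*s^2 - 3*s + 9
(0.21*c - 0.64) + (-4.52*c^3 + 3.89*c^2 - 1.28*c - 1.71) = -4.52*c^3 + 3.89*c^2 - 1.07*c - 2.35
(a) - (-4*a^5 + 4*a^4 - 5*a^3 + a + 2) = 4*a^5 - 4*a^4 + 5*a^3 - 2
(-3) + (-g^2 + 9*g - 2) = -g^2 + 9*g - 5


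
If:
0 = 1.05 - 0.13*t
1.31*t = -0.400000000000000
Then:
No Solution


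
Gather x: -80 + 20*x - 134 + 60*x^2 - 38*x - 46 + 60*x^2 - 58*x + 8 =120*x^2 - 76*x - 252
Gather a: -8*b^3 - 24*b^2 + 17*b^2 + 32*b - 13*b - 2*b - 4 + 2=-8*b^3 - 7*b^2 + 17*b - 2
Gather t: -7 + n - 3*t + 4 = n - 3*t - 3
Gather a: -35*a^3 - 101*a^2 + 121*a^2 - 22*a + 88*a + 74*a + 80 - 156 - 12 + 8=-35*a^3 + 20*a^2 + 140*a - 80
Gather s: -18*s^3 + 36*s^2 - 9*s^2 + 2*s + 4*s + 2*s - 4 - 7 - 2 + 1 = -18*s^3 + 27*s^2 + 8*s - 12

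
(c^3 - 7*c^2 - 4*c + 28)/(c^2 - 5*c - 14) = c - 2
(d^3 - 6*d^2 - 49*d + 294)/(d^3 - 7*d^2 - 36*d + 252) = (d + 7)/(d + 6)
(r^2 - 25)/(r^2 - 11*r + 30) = (r + 5)/(r - 6)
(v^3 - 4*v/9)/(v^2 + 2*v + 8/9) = v*(3*v - 2)/(3*v + 4)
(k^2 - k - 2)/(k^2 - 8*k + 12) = (k + 1)/(k - 6)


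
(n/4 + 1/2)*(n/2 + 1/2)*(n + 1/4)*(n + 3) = n^4/8 + 25*n^3/32 + 25*n^2/16 + 35*n/32 + 3/16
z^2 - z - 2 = (z - 2)*(z + 1)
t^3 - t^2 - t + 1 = (t - 1)^2*(t + 1)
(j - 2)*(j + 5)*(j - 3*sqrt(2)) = j^3 - 3*sqrt(2)*j^2 + 3*j^2 - 9*sqrt(2)*j - 10*j + 30*sqrt(2)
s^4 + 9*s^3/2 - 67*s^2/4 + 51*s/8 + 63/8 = (s - 3/2)^2*(s + 1/2)*(s + 7)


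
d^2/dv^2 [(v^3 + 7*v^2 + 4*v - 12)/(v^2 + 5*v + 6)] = -24/(v^3 + 9*v^2 + 27*v + 27)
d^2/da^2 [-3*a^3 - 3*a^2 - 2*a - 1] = -18*a - 6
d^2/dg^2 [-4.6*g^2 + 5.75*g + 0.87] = -9.20000000000000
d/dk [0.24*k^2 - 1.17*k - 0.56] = 0.48*k - 1.17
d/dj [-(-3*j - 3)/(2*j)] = -3/(2*j^2)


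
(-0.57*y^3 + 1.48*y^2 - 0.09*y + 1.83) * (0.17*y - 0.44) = -0.0969*y^4 + 0.5024*y^3 - 0.6665*y^2 + 0.3507*y - 0.8052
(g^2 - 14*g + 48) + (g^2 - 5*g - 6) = 2*g^2 - 19*g + 42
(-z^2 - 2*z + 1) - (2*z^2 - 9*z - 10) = -3*z^2 + 7*z + 11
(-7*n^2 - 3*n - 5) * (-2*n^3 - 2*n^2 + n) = 14*n^5 + 20*n^4 + 9*n^3 + 7*n^2 - 5*n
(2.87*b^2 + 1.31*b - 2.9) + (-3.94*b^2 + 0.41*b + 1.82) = -1.07*b^2 + 1.72*b - 1.08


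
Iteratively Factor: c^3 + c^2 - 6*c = (c)*(c^2 + c - 6) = c*(c + 3)*(c - 2)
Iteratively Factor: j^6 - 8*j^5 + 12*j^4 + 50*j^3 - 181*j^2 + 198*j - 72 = (j - 3)*(j^5 - 5*j^4 - 3*j^3 + 41*j^2 - 58*j + 24) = (j - 3)*(j + 3)*(j^4 - 8*j^3 + 21*j^2 - 22*j + 8) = (j - 3)*(j - 1)*(j + 3)*(j^3 - 7*j^2 + 14*j - 8) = (j - 3)*(j - 1)^2*(j + 3)*(j^2 - 6*j + 8) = (j - 4)*(j - 3)*(j - 1)^2*(j + 3)*(j - 2)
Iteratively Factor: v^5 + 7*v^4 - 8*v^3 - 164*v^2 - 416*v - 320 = (v + 4)*(v^4 + 3*v^3 - 20*v^2 - 84*v - 80) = (v + 2)*(v + 4)*(v^3 + v^2 - 22*v - 40) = (v + 2)*(v + 4)^2*(v^2 - 3*v - 10) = (v + 2)^2*(v + 4)^2*(v - 5)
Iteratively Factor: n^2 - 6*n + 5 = (n - 1)*(n - 5)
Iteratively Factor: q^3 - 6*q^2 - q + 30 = (q - 5)*(q^2 - q - 6) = (q - 5)*(q - 3)*(q + 2)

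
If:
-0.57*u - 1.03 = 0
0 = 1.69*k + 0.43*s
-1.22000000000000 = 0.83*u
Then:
No Solution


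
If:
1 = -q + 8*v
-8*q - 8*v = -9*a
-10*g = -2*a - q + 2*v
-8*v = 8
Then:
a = -80/9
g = -223/90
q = -9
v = -1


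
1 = 1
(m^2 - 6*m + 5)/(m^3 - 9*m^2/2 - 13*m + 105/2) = 2*(m - 1)/(2*m^2 + m - 21)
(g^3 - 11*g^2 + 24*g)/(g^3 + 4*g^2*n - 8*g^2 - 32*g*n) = (g - 3)/(g + 4*n)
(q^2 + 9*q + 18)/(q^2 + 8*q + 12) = (q + 3)/(q + 2)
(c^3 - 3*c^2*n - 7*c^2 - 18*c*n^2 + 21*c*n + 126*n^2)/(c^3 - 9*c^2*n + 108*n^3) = (c - 7)/(c - 6*n)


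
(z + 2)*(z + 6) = z^2 + 8*z + 12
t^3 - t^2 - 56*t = t*(t - 8)*(t + 7)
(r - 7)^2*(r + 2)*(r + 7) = r^4 - 5*r^3 - 63*r^2 + 245*r + 686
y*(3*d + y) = 3*d*y + y^2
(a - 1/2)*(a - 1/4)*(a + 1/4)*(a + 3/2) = a^4 + a^3 - 13*a^2/16 - a/16 + 3/64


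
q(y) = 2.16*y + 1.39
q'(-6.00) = 2.16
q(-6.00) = -11.57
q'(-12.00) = 2.16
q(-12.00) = -24.53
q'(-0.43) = 2.16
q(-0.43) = 0.46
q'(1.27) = 2.16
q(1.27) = 4.13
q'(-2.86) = 2.16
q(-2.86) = -4.79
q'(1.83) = 2.16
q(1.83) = 5.34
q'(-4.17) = 2.16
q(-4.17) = -7.62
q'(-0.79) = 2.16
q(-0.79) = -0.32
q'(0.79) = 2.16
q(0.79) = 3.10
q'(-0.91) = 2.16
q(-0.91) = -0.58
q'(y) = 2.16000000000000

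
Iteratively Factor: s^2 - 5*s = (s - 5)*(s)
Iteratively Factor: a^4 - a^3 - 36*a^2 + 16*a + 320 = (a - 4)*(a^3 + 3*a^2 - 24*a - 80) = (a - 5)*(a - 4)*(a^2 + 8*a + 16) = (a - 5)*(a - 4)*(a + 4)*(a + 4)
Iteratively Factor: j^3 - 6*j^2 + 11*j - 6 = (j - 1)*(j^2 - 5*j + 6) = (j - 2)*(j - 1)*(j - 3)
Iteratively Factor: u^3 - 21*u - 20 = (u + 1)*(u^2 - u - 20) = (u + 1)*(u + 4)*(u - 5)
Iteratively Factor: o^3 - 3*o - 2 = (o - 2)*(o^2 + 2*o + 1) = (o - 2)*(o + 1)*(o + 1)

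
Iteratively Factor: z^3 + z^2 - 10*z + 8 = (z - 2)*(z^2 + 3*z - 4) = (z - 2)*(z - 1)*(z + 4)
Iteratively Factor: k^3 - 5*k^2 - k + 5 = (k - 5)*(k^2 - 1) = (k - 5)*(k + 1)*(k - 1)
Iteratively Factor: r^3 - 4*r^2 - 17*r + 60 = (r + 4)*(r^2 - 8*r + 15) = (r - 3)*(r + 4)*(r - 5)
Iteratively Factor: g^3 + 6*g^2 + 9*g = (g)*(g^2 + 6*g + 9) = g*(g + 3)*(g + 3)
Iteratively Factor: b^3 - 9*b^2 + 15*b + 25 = (b - 5)*(b^2 - 4*b - 5) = (b - 5)^2*(b + 1)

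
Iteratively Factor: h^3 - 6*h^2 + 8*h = (h - 4)*(h^2 - 2*h) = (h - 4)*(h - 2)*(h)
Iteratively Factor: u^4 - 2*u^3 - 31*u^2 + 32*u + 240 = (u - 4)*(u^3 + 2*u^2 - 23*u - 60) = (u - 4)*(u + 3)*(u^2 - u - 20) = (u - 5)*(u - 4)*(u + 3)*(u + 4)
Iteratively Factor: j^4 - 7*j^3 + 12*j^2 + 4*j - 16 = (j + 1)*(j^3 - 8*j^2 + 20*j - 16) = (j - 2)*(j + 1)*(j^2 - 6*j + 8) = (j - 4)*(j - 2)*(j + 1)*(j - 2)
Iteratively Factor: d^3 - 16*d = (d)*(d^2 - 16) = d*(d - 4)*(d + 4)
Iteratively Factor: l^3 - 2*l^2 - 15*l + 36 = (l - 3)*(l^2 + l - 12) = (l - 3)*(l + 4)*(l - 3)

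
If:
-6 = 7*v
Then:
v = -6/7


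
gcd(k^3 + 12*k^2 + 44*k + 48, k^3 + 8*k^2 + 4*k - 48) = k^2 + 10*k + 24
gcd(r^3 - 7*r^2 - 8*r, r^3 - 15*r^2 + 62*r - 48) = r - 8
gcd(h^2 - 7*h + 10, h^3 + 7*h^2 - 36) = h - 2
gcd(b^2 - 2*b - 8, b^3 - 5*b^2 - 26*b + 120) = b - 4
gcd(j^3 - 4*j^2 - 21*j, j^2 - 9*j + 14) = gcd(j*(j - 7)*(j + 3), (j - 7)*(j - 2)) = j - 7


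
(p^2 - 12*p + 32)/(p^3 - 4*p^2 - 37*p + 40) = (p - 4)/(p^2 + 4*p - 5)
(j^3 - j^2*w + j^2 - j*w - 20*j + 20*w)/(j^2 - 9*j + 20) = (j^2 - j*w + 5*j - 5*w)/(j - 5)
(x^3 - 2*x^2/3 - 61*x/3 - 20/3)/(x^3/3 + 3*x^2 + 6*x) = (3*x^3 - 2*x^2 - 61*x - 20)/(x*(x^2 + 9*x + 18))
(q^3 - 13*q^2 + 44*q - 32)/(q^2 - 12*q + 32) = q - 1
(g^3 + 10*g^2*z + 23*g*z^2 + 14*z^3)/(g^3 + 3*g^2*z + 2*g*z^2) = (g + 7*z)/g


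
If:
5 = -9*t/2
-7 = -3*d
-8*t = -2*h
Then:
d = 7/3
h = -40/9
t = -10/9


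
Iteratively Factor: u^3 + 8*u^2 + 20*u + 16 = (u + 2)*(u^2 + 6*u + 8) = (u + 2)*(u + 4)*(u + 2)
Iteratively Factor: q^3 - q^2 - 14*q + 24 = (q + 4)*(q^2 - 5*q + 6) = (q - 3)*(q + 4)*(q - 2)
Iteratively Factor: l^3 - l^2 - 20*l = (l - 5)*(l^2 + 4*l) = l*(l - 5)*(l + 4)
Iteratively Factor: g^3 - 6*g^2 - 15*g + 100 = (g + 4)*(g^2 - 10*g + 25) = (g - 5)*(g + 4)*(g - 5)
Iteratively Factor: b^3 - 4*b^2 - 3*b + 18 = (b + 2)*(b^2 - 6*b + 9) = (b - 3)*(b + 2)*(b - 3)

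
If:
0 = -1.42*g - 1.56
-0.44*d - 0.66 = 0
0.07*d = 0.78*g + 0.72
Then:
No Solution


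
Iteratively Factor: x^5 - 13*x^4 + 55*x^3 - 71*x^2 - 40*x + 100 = (x - 2)*(x^4 - 11*x^3 + 33*x^2 - 5*x - 50) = (x - 5)*(x - 2)*(x^3 - 6*x^2 + 3*x + 10) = (x - 5)*(x - 2)^2*(x^2 - 4*x - 5) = (x - 5)*(x - 2)^2*(x + 1)*(x - 5)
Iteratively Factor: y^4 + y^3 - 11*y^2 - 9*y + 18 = (y + 2)*(y^3 - y^2 - 9*y + 9) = (y + 2)*(y + 3)*(y^2 - 4*y + 3) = (y - 1)*(y + 2)*(y + 3)*(y - 3)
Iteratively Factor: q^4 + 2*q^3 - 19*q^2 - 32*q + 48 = (q - 1)*(q^3 + 3*q^2 - 16*q - 48) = (q - 1)*(q + 3)*(q^2 - 16) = (q - 1)*(q + 3)*(q + 4)*(q - 4)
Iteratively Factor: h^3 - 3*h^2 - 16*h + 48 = (h - 3)*(h^2 - 16) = (h - 3)*(h + 4)*(h - 4)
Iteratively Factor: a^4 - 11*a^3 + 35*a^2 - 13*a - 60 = (a - 5)*(a^3 - 6*a^2 + 5*a + 12) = (a - 5)*(a - 3)*(a^2 - 3*a - 4) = (a - 5)*(a - 4)*(a - 3)*(a + 1)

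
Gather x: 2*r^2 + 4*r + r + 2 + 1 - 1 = 2*r^2 + 5*r + 2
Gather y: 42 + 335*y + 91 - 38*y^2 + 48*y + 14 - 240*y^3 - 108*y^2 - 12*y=-240*y^3 - 146*y^2 + 371*y + 147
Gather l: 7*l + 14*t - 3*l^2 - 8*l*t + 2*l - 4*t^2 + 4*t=-3*l^2 + l*(9 - 8*t) - 4*t^2 + 18*t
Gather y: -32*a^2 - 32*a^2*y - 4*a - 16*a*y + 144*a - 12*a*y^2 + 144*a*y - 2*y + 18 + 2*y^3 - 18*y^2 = -32*a^2 + 140*a + 2*y^3 + y^2*(-12*a - 18) + y*(-32*a^2 + 128*a - 2) + 18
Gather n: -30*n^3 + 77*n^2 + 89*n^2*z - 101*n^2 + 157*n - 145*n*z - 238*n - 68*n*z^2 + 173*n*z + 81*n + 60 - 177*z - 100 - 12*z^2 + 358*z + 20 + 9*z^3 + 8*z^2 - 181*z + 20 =-30*n^3 + n^2*(89*z - 24) + n*(-68*z^2 + 28*z) + 9*z^3 - 4*z^2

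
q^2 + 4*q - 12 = (q - 2)*(q + 6)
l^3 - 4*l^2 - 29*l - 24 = (l - 8)*(l + 1)*(l + 3)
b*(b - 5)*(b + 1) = b^3 - 4*b^2 - 5*b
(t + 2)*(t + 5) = t^2 + 7*t + 10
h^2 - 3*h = h*(h - 3)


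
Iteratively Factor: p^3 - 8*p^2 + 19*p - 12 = (p - 1)*(p^2 - 7*p + 12) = (p - 3)*(p - 1)*(p - 4)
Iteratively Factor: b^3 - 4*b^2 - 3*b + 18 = (b + 2)*(b^2 - 6*b + 9) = (b - 3)*(b + 2)*(b - 3)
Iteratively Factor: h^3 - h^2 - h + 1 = (h - 1)*(h^2 - 1) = (h - 1)*(h + 1)*(h - 1)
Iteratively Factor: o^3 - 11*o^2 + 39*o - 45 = (o - 3)*(o^2 - 8*o + 15) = (o - 3)^2*(o - 5)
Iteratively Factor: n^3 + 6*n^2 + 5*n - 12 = (n + 4)*(n^2 + 2*n - 3) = (n - 1)*(n + 4)*(n + 3)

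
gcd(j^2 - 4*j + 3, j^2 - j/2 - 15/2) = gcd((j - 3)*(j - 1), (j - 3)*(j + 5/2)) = j - 3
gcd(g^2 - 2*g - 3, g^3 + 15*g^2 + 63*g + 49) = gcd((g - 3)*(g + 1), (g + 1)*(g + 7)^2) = g + 1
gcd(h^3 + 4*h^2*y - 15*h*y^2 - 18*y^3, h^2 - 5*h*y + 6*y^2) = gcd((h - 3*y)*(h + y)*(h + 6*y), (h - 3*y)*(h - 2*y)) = -h + 3*y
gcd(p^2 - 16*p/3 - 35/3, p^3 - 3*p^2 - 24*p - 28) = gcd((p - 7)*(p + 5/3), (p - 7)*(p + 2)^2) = p - 7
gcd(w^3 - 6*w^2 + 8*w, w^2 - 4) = w - 2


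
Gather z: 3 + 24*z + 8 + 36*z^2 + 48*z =36*z^2 + 72*z + 11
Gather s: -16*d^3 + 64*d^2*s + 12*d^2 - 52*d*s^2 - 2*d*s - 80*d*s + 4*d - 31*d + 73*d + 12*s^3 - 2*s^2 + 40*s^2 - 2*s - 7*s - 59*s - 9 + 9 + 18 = -16*d^3 + 12*d^2 + 46*d + 12*s^3 + s^2*(38 - 52*d) + s*(64*d^2 - 82*d - 68) + 18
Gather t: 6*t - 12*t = -6*t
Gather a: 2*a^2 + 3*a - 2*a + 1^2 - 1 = 2*a^2 + a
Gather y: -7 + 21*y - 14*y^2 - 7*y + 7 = -14*y^2 + 14*y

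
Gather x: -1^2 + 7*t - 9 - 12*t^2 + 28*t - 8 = -12*t^2 + 35*t - 18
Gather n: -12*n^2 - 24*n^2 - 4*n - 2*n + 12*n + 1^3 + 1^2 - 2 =-36*n^2 + 6*n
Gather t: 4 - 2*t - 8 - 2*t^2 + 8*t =-2*t^2 + 6*t - 4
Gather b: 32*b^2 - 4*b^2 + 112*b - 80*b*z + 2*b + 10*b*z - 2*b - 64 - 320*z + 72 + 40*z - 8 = 28*b^2 + b*(112 - 70*z) - 280*z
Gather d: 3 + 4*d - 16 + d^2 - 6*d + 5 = d^2 - 2*d - 8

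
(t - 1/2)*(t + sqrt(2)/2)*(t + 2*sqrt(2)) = t^3 - t^2/2 + 5*sqrt(2)*t^2/2 - 5*sqrt(2)*t/4 + 2*t - 1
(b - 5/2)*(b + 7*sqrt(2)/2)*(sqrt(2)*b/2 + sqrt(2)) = sqrt(2)*b^3/2 - sqrt(2)*b^2/4 + 7*b^2/2 - 5*sqrt(2)*b/2 - 7*b/4 - 35/2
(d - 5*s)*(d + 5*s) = d^2 - 25*s^2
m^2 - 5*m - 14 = (m - 7)*(m + 2)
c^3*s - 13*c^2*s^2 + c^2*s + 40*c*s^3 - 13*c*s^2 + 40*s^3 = (c - 8*s)*(c - 5*s)*(c*s + s)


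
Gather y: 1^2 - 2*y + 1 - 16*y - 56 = -18*y - 54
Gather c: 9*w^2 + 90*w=9*w^2 + 90*w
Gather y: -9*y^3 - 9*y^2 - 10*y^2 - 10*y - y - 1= -9*y^3 - 19*y^2 - 11*y - 1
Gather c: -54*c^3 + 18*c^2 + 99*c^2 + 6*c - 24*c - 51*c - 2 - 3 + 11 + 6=-54*c^3 + 117*c^2 - 69*c + 12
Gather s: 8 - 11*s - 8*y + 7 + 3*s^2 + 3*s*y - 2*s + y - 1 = 3*s^2 + s*(3*y - 13) - 7*y + 14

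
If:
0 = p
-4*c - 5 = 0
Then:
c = -5/4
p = 0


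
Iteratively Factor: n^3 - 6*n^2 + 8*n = (n - 2)*(n^2 - 4*n) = n*(n - 2)*(n - 4)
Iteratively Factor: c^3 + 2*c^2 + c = (c + 1)*(c^2 + c) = (c + 1)^2*(c)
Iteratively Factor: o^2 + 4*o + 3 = (o + 3)*(o + 1)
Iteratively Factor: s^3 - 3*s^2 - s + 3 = (s - 3)*(s^2 - 1) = (s - 3)*(s - 1)*(s + 1)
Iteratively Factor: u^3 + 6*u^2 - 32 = (u + 4)*(u^2 + 2*u - 8) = (u + 4)^2*(u - 2)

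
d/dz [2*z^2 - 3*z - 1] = 4*z - 3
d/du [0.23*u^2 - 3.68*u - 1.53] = 0.46*u - 3.68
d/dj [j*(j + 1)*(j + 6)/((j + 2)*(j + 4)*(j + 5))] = 4*(j^4 + 16*j^3 + 80*j^2 + 140*j + 60)/(j^6 + 22*j^5 + 197*j^4 + 916*j^3 + 2324*j^2 + 3040*j + 1600)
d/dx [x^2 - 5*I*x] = 2*x - 5*I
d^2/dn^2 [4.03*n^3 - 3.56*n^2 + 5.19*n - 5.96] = 24.18*n - 7.12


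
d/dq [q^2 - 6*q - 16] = 2*q - 6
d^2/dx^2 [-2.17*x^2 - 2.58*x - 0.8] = -4.34000000000000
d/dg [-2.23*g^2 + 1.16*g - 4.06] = 1.16 - 4.46*g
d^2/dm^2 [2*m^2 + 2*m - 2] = 4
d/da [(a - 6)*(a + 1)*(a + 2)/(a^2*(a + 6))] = (9*a^3 + 32*a^2 + 132*a + 144)/(a^3*(a^2 + 12*a + 36))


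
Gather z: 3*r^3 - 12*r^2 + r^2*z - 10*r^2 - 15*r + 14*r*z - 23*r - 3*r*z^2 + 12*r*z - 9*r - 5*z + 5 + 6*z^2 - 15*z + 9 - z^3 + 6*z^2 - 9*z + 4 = 3*r^3 - 22*r^2 - 47*r - z^3 + z^2*(12 - 3*r) + z*(r^2 + 26*r - 29) + 18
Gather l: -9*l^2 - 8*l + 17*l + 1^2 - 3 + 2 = -9*l^2 + 9*l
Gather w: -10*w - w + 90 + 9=99 - 11*w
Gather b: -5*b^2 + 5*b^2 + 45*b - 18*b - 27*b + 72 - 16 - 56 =0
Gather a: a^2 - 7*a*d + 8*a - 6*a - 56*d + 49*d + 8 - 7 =a^2 + a*(2 - 7*d) - 7*d + 1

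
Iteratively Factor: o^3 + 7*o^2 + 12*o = (o + 3)*(o^2 + 4*o) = o*(o + 3)*(o + 4)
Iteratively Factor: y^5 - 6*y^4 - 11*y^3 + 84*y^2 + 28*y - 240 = (y - 4)*(y^4 - 2*y^3 - 19*y^2 + 8*y + 60) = (y - 5)*(y - 4)*(y^3 + 3*y^2 - 4*y - 12) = (y - 5)*(y - 4)*(y - 2)*(y^2 + 5*y + 6) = (y - 5)*(y - 4)*(y - 2)*(y + 2)*(y + 3)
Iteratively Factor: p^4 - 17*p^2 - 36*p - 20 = (p + 2)*(p^3 - 2*p^2 - 13*p - 10) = (p - 5)*(p + 2)*(p^2 + 3*p + 2) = (p - 5)*(p + 1)*(p + 2)*(p + 2)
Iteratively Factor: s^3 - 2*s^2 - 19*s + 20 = (s - 5)*(s^2 + 3*s - 4) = (s - 5)*(s - 1)*(s + 4)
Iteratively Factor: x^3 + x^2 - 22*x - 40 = (x - 5)*(x^2 + 6*x + 8) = (x - 5)*(x + 2)*(x + 4)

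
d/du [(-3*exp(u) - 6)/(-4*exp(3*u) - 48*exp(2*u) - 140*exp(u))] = 3*(-exp(3*u) - 9*exp(2*u) - 24*exp(u) - 35)*exp(-u)/(2*(exp(4*u) + 24*exp(3*u) + 214*exp(2*u) + 840*exp(u) + 1225))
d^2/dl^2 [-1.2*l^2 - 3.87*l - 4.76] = -2.40000000000000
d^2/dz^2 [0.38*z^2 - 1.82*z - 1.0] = 0.760000000000000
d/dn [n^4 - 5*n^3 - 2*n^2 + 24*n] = 4*n^3 - 15*n^2 - 4*n + 24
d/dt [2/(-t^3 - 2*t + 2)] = 2*(3*t^2 + 2)/(t^3 + 2*t - 2)^2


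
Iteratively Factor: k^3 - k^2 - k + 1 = (k - 1)*(k^2 - 1) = (k - 1)*(k + 1)*(k - 1)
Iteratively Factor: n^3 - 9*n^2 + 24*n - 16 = (n - 1)*(n^2 - 8*n + 16) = (n - 4)*(n - 1)*(n - 4)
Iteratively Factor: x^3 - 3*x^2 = (x - 3)*(x^2) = x*(x - 3)*(x)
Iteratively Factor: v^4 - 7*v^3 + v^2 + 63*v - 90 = (v - 2)*(v^3 - 5*v^2 - 9*v + 45) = (v - 5)*(v - 2)*(v^2 - 9) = (v - 5)*(v - 3)*(v - 2)*(v + 3)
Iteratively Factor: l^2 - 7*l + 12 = (l - 4)*(l - 3)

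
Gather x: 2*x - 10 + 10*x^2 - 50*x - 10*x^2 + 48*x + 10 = 0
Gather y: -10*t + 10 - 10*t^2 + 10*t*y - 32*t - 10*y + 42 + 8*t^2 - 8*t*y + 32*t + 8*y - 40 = -2*t^2 - 10*t + y*(2*t - 2) + 12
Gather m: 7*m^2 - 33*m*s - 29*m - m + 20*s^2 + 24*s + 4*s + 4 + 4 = 7*m^2 + m*(-33*s - 30) + 20*s^2 + 28*s + 8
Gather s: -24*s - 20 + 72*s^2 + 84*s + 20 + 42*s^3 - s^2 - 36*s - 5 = 42*s^3 + 71*s^2 + 24*s - 5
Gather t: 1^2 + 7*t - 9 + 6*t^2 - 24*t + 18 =6*t^2 - 17*t + 10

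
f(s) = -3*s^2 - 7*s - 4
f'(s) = -6*s - 7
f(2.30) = -35.97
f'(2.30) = -20.80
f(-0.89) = -0.15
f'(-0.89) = -1.66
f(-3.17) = -11.96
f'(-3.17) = 12.02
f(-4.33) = -29.94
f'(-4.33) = 18.98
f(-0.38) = -1.77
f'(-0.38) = -4.72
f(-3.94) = -22.99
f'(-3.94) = 16.64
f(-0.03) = -3.79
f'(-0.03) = -6.82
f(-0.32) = -2.07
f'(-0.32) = -5.08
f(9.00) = -310.00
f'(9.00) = -61.00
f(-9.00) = -184.00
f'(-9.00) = 47.00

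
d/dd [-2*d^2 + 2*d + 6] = 2 - 4*d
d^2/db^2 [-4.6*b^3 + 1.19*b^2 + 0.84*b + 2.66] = 2.38 - 27.6*b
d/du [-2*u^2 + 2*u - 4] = 2 - 4*u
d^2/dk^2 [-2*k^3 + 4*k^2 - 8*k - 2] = 8 - 12*k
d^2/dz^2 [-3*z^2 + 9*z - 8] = -6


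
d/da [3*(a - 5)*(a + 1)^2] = 9*(a - 3)*(a + 1)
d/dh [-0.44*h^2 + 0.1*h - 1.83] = 0.1 - 0.88*h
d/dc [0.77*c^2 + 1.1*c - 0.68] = 1.54*c + 1.1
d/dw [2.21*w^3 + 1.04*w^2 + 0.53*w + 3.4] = 6.63*w^2 + 2.08*w + 0.53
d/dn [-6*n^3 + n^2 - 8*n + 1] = -18*n^2 + 2*n - 8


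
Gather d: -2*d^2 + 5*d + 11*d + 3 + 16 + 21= -2*d^2 + 16*d + 40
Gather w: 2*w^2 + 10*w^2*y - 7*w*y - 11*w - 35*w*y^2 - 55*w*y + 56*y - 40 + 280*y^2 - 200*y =w^2*(10*y + 2) + w*(-35*y^2 - 62*y - 11) + 280*y^2 - 144*y - 40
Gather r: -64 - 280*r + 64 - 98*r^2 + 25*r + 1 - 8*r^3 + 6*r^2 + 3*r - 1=-8*r^3 - 92*r^2 - 252*r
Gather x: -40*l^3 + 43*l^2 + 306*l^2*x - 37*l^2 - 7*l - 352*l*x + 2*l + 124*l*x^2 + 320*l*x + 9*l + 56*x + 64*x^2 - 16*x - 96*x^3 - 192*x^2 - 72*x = -40*l^3 + 6*l^2 + 4*l - 96*x^3 + x^2*(124*l - 128) + x*(306*l^2 - 32*l - 32)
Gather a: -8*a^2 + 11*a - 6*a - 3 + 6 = -8*a^2 + 5*a + 3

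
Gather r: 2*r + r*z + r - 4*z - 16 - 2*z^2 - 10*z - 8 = r*(z + 3) - 2*z^2 - 14*z - 24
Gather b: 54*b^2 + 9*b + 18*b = 54*b^2 + 27*b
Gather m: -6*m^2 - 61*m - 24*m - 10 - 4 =-6*m^2 - 85*m - 14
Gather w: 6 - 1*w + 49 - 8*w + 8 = 63 - 9*w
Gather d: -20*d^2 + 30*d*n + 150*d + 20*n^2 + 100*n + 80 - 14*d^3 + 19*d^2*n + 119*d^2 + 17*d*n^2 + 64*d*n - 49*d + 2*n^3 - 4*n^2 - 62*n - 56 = -14*d^3 + d^2*(19*n + 99) + d*(17*n^2 + 94*n + 101) + 2*n^3 + 16*n^2 + 38*n + 24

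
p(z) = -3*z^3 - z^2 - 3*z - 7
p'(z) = -9*z^2 - 2*z - 3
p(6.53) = -904.57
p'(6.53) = -399.83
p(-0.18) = -6.47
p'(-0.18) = -2.93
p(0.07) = -7.22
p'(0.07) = -3.18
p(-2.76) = 56.74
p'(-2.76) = -66.04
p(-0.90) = -2.92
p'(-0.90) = -8.49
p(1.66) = -28.46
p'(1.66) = -31.12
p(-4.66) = 288.85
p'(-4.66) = -189.12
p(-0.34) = -5.98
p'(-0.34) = -3.36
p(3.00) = -106.00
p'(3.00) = -90.00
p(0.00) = -7.00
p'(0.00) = -3.00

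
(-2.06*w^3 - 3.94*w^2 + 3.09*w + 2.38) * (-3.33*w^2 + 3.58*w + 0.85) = 6.8598*w^5 + 5.7454*w^4 - 26.1459*w^3 - 0.212200000000001*w^2 + 11.1469*w + 2.023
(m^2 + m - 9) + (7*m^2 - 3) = 8*m^2 + m - 12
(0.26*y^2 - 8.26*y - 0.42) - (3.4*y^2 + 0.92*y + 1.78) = -3.14*y^2 - 9.18*y - 2.2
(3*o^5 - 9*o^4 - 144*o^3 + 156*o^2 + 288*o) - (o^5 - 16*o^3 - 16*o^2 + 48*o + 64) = 2*o^5 - 9*o^4 - 128*o^3 + 172*o^2 + 240*o - 64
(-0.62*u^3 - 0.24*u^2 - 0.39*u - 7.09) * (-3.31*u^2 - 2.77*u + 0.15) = 2.0522*u^5 + 2.5118*u^4 + 1.8627*u^3 + 24.5122*u^2 + 19.5808*u - 1.0635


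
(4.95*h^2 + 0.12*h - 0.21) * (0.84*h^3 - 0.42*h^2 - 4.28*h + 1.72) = 4.158*h^5 - 1.9782*h^4 - 21.4128*h^3 + 8.0886*h^2 + 1.1052*h - 0.3612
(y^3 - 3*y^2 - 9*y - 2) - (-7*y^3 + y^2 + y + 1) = 8*y^3 - 4*y^2 - 10*y - 3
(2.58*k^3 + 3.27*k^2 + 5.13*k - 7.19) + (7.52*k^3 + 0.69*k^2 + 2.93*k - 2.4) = 10.1*k^3 + 3.96*k^2 + 8.06*k - 9.59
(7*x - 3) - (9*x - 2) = -2*x - 1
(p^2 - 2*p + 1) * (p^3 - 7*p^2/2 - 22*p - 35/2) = p^5 - 11*p^4/2 - 14*p^3 + 23*p^2 + 13*p - 35/2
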